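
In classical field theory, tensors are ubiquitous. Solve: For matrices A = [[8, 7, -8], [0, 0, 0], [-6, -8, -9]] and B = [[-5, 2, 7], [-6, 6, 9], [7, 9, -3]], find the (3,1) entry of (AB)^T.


(AB)^T_{ij} = (AB)_{ji} = sum_k A_{jk} B_{ki}.
For i=3, j=1 we need (AB)_{13}:
A_{11} * B_{13} = 8 * 7 = 56
A_{12} * B_{23} = 7 * 9 = 63
A_{13} * B_{33} = -8 * -3 = 24
Sum = 56 + 63 + 24 = 143

143


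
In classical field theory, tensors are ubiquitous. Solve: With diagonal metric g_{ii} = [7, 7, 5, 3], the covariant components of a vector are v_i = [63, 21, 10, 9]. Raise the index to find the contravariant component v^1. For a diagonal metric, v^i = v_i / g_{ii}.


To raise an index with a diagonal metric: v^i = v_i / g_{ii}.
For index 1: v_1 = 63, g_{11} = 7
v^1 = 63 / 7 = 9

9


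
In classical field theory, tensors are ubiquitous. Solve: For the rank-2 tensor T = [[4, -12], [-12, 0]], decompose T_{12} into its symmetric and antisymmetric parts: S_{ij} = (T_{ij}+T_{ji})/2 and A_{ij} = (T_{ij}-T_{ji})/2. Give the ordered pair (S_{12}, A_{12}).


T_{12} = -12
T_{21} = -12
S_{12} = (-12 + -12)/2 = -24/2 = -12
A_{12} = (-12 - -12)/2 = 0/2 = 0
Check: S + A = -12 + 0 = -12 = T_{12}.

(-12, 0)


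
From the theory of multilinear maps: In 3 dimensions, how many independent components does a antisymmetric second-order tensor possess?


A antisymmetric rank-2 tensor in d dimensions has d(d-1)/2 independent components.
d = 3
d(d-1)/2 = 3 * 2 / 2 = 6 / 2 = 3

3


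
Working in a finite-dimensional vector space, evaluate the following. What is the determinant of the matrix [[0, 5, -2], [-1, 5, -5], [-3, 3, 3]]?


Expanding along the first row, det(A) = a11*M_11 - a12*M_12 + a13*M_13, where M_1j is the (1,j) minor.
Minor M_11 = 5*3 - -5*3 = 30
Minor M_12 = -1*3 - -5*-3 = -18
Minor M_13 = -1*3 - 5*-3 = 12
det = 0*(30) - 5*(-18) + -2*(12)
    = 0 - -90 + -24
    = 66

66


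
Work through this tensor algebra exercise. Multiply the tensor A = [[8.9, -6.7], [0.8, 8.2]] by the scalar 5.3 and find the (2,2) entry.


Scalar multiplication: (cA)_{ij} = c * A_{ij}.
c = 5.3
A_{22} = 8.2
(cA)_{22} = 5.3 * 8.2 = 43.46

43.46


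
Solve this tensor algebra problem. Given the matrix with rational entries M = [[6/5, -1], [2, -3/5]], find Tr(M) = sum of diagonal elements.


The trace is the sum of diagonal entries.
Diagonal: M[1,1] = 6/5, M[2,2] = -3/5
Tr(M) = 6/5 + -3/5
Computing step by step:
After adding M[1,1]: 6/5
After adding M[2,2]: 3/5
Tr(M) = 3/5

3/5


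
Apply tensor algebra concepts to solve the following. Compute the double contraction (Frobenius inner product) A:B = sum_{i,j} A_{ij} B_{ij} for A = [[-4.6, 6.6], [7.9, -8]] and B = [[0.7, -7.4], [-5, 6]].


A:B = sum over all i,j of A_{ij} * B_{ij}.
Row 1: -4.6*0.7=-3.22, 6.6*-7.4=-48.84 => row sum = -52.06
Row 2: 7.9*-5=-39.5, -8*6=-48 => row sum = -87.5
Total = -52.06 + -87.5 = -139.56

-139.56


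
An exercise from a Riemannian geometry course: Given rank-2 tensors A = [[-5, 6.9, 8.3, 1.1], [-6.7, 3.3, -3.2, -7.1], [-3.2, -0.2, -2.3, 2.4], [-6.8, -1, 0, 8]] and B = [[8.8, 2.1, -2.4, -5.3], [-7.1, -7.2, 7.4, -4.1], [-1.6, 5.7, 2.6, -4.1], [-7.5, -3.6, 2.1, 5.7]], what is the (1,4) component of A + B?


Tensor addition is component-wise: (A + B)_{ij} = A_{ij} + B_{ij}.
A_{14} = 1.1
B_{14} = -5.3
(A + B)_{14} = 1.1 + -5.3 = -4.2

-4.2


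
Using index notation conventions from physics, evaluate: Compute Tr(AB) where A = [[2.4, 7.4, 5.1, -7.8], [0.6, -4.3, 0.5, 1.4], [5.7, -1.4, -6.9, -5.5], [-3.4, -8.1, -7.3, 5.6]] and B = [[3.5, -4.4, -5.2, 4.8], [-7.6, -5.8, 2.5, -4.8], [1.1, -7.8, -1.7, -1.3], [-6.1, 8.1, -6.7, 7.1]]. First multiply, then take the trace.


Tr(AB) = sum_i (AB)_{ii} where (AB)_{ii} = sum_k A_{ik} B_{ki}.
(AB)_{11} = 2.4*3.5 + 7.4*-7.6 + 5.1*1.1 + -7.8*-6.1 = 5.35
(AB)_{22} = 0.6*-4.4 + -4.3*-5.8 + 0.5*-7.8 + 1.4*8.1 = 29.74
(AB)_{33} = 5.7*-5.2 + -1.4*2.5 + -6.9*-1.7 + -5.5*-6.7 = 15.44
(AB)_{44} = -3.4*4.8 + -8.1*-4.8 + -7.3*-1.3 + 5.6*7.1 = 71.81
Tr(AB) = 5.35 + 29.74 + 15.44 + 71.81 = 122.34

122.34


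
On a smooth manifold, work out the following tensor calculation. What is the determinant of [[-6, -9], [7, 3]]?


For a 2x2 matrix [[a, b], [c, d]], det = a*d - b*c.
a = -6, b = -9, c = 7, d = 3
a*d = -6 * 3 = -18
b*c = -9 * 7 = -63
det = -18 - -63 = 45

45


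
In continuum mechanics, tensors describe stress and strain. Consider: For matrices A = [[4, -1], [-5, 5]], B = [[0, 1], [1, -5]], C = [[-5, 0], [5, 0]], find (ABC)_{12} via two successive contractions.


(ABC)_{12} = sum_m (AB)_{1m} C_{m2}. First compute row 1 of AB.
(AB)_{11} = 4*0 + -1*1 = -1
(AB)_{12} = 4*1 + -1*-5 = 9
Now contract with column 2 of C:
(AB)_{11} * C_{12} = -1 * 0 = 0
(AB)_{12} * C_{22} = 9 * 0 = 0
(ABC)_{12} = 0 + 0 = 0

0


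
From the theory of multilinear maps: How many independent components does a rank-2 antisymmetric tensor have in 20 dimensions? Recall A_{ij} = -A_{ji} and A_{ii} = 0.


An antisymmetric rank-2 tensor satisfies A_{ij} = -A_{ji}, so diagonal entries are zero.
The independent components are the upper-triangular entries: C(n, 2) = n(n-1)/2.
n = 20
C(20, 2) = 20 * 19 / 2 = 380 / 2 = 190

190


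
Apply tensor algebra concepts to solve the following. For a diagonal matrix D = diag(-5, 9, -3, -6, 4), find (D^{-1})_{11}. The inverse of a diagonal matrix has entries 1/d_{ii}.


For a diagonal matrix, the inverse has entries (D^{-1})_{ii} = 1/d_{ii}.
The diagonal entries are: d_{11} = -5, d_{22} = 9, d_{33} = -3, d_{44} = -6, d_{55} = 4
We need (D^{-1})_{11} = 1/d_{11} = 1/-5 = -1/5

-1/5


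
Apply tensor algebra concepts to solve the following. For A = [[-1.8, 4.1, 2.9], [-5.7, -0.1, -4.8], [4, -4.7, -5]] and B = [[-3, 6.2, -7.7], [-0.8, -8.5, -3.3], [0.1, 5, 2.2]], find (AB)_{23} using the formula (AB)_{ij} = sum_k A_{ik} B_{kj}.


(AB)_{ij} = sum_k A_{ik} B_{kj}.
For i=2, j=3:
A_{21} * B_{13} = -5.7 * -7.7 = 43.89
A_{22} * B_{23} = -0.1 * -3.3 = 0.33
A_{23} * B_{33} = -4.8 * 2.2 = -10.56
Sum = 43.89 + 0.33 + -10.56 = 33.66

33.66


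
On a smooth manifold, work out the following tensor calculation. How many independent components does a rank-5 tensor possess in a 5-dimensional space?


The number of components of a rank-r tensor in d dimensions is d^r.
Here d = 5 and r = 5.
5^5 = 3125

3125


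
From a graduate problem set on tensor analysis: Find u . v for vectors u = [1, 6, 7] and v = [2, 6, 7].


The inner product u . v = sum of u_i * v_i.
Term-by-term: 1 * 2, 6 * 6, 7 * 7
Products: 2, 36, 49
Sum = 2 + 36 + 49 = 87

87


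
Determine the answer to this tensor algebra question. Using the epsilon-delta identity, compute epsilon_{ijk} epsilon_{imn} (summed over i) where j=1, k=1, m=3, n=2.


Using the identity: epsilon_{ijk} epsilon_{imn} = delta_{jm} delta_{kn} - delta_{jn} delta_{km}.
delta_{13} = 0
delta_{12} = 0
delta_{12} = 0
delta_{13} = 0
Result = 0 * 0 - 0 * 0 = 0 - 0 = 0

0


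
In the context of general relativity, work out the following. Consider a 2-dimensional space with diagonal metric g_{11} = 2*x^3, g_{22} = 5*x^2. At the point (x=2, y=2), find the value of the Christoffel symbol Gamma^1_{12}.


For a diagonal metric, Gamma^k_{ij} = (1/2) g^{kk} (dg_{ik}/dx_j + dg_{jk}/dx_i - dg_{ij}/dx_k).
The metric is diagonal, so g_{ab} = 0 for a != b.
At the given point: g_{11} = 16, g_{22} = 20
g^{11} = 1/16
dg_{11}/dx_2 = dg_{11}/dx_2 = 0
dg_{21}/dx_1 = 0 (off-diagonal)
dg_{12}/dx_1 = 0 (off-diagonal)
Numerator = 0 + 0 - 0 = 0
Gamma^1_{12} = 0 / (2 * 16) = 0

0


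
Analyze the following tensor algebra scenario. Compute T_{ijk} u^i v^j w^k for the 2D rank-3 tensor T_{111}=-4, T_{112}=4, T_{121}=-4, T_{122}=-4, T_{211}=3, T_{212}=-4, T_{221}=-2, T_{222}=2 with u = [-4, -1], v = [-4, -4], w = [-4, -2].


S = sum over i,j,k of T_{ijk} u_i v_j w_k. Expanding all 8 terms:
T_{111}*u_1*v_1*w_1 = -4*-4*-4*-4 = 256  (running total: 256)
T_{112}*u_1*v_1*w_2 = 4*-4*-4*-2 = -128  (running total: 128)
T_{121}*u_1*v_2*w_1 = -4*-4*-4*-4 = 256  (running total: 384)
T_{122}*u_1*v_2*w_2 = -4*-4*-4*-2 = 128  (running total: 512)
T_{211}*u_2*v_1*w_1 = 3*-1*-4*-4 = -48  (running total: 464)
T_{212}*u_2*v_1*w_2 = -4*-1*-4*-2 = 32  (running total: 496)
T_{221}*u_2*v_2*w_1 = -2*-1*-4*-4 = 32  (running total: 528)
T_{222}*u_2*v_2*w_2 = 2*-1*-4*-2 = -16  (running total: 512)
S = 512

512


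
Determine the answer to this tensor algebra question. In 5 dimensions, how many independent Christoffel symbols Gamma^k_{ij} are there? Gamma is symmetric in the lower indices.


Christoffel symbols Gamma^k_{ij} are symmetric in i,j, so there are d * d(d+1)/2 independent symbols.
d = 5
d(d+1)/2 = 5 * 6 / 2 = 15
Total = 5 * 15 = 75

75


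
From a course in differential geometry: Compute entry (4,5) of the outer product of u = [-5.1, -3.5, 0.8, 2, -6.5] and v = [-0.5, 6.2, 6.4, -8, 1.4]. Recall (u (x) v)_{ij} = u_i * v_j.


The outer product entry T_{ij} = u_i * v_j.
We need i=4, j=5.
u_4 = 2, v_5 = 1.4
T_{4,5} = 2 * 1.4 = 2.8

2.8


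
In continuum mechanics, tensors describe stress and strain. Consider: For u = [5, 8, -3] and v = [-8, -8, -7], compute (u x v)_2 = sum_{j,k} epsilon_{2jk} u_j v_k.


(u x v)_2 = sum_{j,k} epsilon_{2jk} u_j v_k. Only permutations of (1,2,3) contribute; the two non-zero terms are:
eps_{213} u_1 v_3 = -1 * 5 * -7 = 35
eps_{231} u_3 v_1 = 1 * -3 * -8 = 24
(u x v)_2 = 59

59


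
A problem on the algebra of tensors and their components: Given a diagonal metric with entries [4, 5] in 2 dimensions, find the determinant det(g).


For a diagonal metric, the determinant is the product of diagonal entries.
Diagonal entries: 4, 5
det(g) = 4 * 5 = 20

20


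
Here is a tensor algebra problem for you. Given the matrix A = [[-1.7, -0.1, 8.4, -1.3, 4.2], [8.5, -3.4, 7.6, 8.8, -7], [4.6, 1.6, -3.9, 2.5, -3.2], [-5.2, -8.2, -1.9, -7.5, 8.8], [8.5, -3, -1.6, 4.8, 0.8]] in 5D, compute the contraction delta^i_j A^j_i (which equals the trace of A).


The contraction (trace) of a rank-2 tensor is the sum of its diagonal elements.
Diagonal entries: A[1,1] = -1.7, A[2,2] = -3.4, A[3,3] = -3.9, A[4,4] = -7.5, A[5,5] = 0.8
Tr(A) = -1.7 + -3.4 + -3.9 + -7.5 + 0.8 = -15.7

-15.7


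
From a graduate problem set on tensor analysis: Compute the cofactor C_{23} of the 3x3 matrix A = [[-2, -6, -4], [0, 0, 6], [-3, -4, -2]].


To find cofactor C_{23}, delete row 2 and column 3.
The resulting 2x2 submatrix is: [[-2, -6], [-3, -4]]
Minor M_{23} = -2*-4 - -6*-3
  = 8 - 18 = -10
Sign = (-1)^(2+3) = (-1)^5 = -1
Cofactor C_{23} = -1 * -10 = 10

10


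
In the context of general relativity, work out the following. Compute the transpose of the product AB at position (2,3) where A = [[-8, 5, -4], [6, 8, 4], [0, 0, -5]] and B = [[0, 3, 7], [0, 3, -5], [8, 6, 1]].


(AB)^T_{ij} = (AB)_{ji} = sum_k A_{jk} B_{ki}.
For i=2, j=3 we need (AB)_{32}:
A_{31} * B_{12} = 0 * 3 = 0
A_{32} * B_{22} = 0 * 3 = 0
A_{33} * B_{32} = -5 * 6 = -30
Sum = 0 + 0 + -30 = -30

-30


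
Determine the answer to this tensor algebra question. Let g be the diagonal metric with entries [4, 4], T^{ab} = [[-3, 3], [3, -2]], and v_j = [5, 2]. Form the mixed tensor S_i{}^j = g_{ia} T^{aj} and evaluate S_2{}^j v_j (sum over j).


Step 1: lower the first index. For a diagonal metric, g_{ia} T^{aj} = g_{ii} T^{ij} (no sum on i).
g_{22} = 4
S_2{}^1 = 4 * T^{21} = 4 * 3 = 12
S_2{}^2 = 4 * T^{22} = 4 * -2 = -8
Step 2: contract S_2{}^j with v_j.
S_2{}^1 * v_1 = 12 * 5 = 60
S_2{}^2 * v_2 = -8 * 2 = -16
Result = 60 + -16 = 44

44


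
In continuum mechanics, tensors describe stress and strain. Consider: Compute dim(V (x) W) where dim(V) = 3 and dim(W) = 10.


The dimension of a tensor product is the product of dimensions.
dim(V) = 3, dim(W) = 10
dim(V (x) W) = 3 * 10 = 30

30


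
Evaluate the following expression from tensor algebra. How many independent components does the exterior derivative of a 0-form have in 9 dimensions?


The exterior derivative of a p-form is a (p+1)-form.
Its number of independent components is C(n, p+1).
n = 9, p+1 = 1
C(9, 1) = 9

9


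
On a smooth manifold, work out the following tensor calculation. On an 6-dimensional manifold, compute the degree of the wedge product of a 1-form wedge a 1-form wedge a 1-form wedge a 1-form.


The degree of a wedge product is the sum of the degrees of the individual forms.
Degrees: 1, 1, 1, 1
Total degree = 1 + 1 + 1 + 1 = 4

4


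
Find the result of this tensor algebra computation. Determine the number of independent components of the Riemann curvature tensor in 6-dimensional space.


The Riemann tensor in d dimensions has d^2(d^2 - 1)/12 independent components.
d = 6, so d^2 = 36
d^2 - 1 = 35
d^2(d^2 - 1) = 36 * 35 = 1260
Divide by 12: 1260 / 12 = 105

105


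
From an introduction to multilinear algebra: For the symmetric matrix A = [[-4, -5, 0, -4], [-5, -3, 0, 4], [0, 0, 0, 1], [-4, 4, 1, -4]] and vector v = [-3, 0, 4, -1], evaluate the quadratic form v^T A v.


First compute Av:
(Av)_1 = -4*-3 + -5*0 + 0*4 + -4*-1 = 16
(Av)_2 = -5*-3 + -3*0 + 0*4 + 4*-1 = 11
(Av)_3 = 0*-3 + 0*0 + 0*4 + 1*-1 = -1
(Av)_4 = -4*-3 + 4*0 + 1*4 + -4*-1 = 20
Av = [16, 11, -1, 20]
Then v^T (Av) = -3*16 + 0*11 + 4*-1 + -1*20
= -48 + 0 + -4 + -20 = -72

-72


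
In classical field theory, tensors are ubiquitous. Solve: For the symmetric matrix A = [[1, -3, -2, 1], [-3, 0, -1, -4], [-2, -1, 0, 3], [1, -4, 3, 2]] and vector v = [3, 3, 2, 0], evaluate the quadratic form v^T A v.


First compute Av:
(Av)_1 = 1*3 + -3*3 + -2*2 + 1*0 = -10
(Av)_2 = -3*3 + 0*3 + -1*2 + -4*0 = -11
(Av)_3 = -2*3 + -1*3 + 0*2 + 3*0 = -9
(Av)_4 = 1*3 + -4*3 + 3*2 + 2*0 = -3
Av = [-10, -11, -9, -3]
Then v^T (Av) = 3*-10 + 3*-11 + 2*-9 + 0*-3
= -30 + -33 + -18 + 0 = -81

-81


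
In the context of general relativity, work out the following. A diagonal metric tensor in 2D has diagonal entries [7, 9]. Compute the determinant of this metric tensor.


For a diagonal metric, the determinant is the product of diagonal entries.
Diagonal entries: 7, 9
det(g) = 7 * 9 = 63

63


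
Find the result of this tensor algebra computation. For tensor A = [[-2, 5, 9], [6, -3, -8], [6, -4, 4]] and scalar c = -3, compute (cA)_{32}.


Scalar multiplication: (cA)_{ij} = c * A_{ij}.
c = -3
A_{32} = -4
(cA)_{32} = -3 * -4 = 12

12


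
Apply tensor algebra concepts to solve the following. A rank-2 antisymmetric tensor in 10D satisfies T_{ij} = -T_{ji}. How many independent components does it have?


An antisymmetric rank-2 tensor satisfies A_{ij} = -A_{ji}, so diagonal entries are zero.
The independent components are the upper-triangular entries: C(n, 2) = n(n-1)/2.
n = 10
C(10, 2) = 10 * 9 / 2 = 90 / 2 = 45

45


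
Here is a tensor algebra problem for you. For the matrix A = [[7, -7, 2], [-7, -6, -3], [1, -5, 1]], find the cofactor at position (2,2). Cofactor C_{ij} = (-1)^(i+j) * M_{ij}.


To find cofactor C_{22}, delete row 2 and column 2.
The resulting 2x2 submatrix is: [[7, 2], [1, 1]]
Minor M_{22} = 7*1 - 2*1
  = 7 - 2 = 5
Sign = (-1)^(2+2) = (-1)^4 = 1
Cofactor C_{22} = 1 * 5 = 5

5


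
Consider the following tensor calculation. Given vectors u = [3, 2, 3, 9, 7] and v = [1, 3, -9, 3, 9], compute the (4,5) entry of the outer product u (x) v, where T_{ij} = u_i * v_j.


The outer product entry T_{ij} = u_i * v_j.
We need i=4, j=5.
u_4 = 9, v_5 = 9
T_{4,5} = 9 * 9 = 81

81


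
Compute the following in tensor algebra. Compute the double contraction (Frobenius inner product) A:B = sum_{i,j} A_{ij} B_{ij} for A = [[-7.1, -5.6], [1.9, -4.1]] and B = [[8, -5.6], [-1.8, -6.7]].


A:B = sum over all i,j of A_{ij} * B_{ij}.
Row 1: -7.1*8=-56.8, -5.6*-5.6=31.36 => row sum = -25.44
Row 2: 1.9*-1.8=-3.42, -4.1*-6.7=27.47 => row sum = 24.05
Total = -25.44 + 24.05 = -1.39

-1.39


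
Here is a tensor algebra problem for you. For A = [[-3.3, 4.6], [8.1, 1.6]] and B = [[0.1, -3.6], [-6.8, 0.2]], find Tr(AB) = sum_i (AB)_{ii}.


Tr(AB) = sum_i (AB)_{ii} where (AB)_{ii} = sum_k A_{ik} B_{ki}.
(AB)_{11} = -3.3*0.1 + 4.6*-6.8 = -31.61
(AB)_{22} = 8.1*-3.6 + 1.6*0.2 = -28.84
Tr(AB) = -31.61 + -28.84 = -60.45

-60.45


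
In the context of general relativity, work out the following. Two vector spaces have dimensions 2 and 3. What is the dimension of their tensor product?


The dimension of a tensor product is the product of dimensions.
dim(V) = 2, dim(W) = 3
dim(V (x) W) = 2 * 3 = 6

6


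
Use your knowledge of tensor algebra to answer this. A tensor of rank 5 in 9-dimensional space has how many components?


The number of components of a rank-r tensor in d dimensions is d^r.
Here d = 9 and r = 5.
9^5 = 59049

59049


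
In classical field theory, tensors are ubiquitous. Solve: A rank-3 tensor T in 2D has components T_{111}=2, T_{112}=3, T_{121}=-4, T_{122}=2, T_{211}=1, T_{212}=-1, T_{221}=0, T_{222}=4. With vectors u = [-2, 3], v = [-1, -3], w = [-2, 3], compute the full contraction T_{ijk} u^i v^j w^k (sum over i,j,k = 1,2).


S = sum over i,j,k of T_{ijk} u_i v_j w_k. Expanding all 8 terms:
T_{111}*u_1*v_1*w_1 = 2*-2*-1*-2 = -8  (running total: -8)
T_{112}*u_1*v_1*w_2 = 3*-2*-1*3 = 18  (running total: 10)
T_{121}*u_1*v_2*w_1 = -4*-2*-3*-2 = 48  (running total: 58)
T_{122}*u_1*v_2*w_2 = 2*-2*-3*3 = 36  (running total: 94)
T_{211}*u_2*v_1*w_1 = 1*3*-1*-2 = 6  (running total: 100)
T_{212}*u_2*v_1*w_2 = -1*3*-1*3 = 9  (running total: 109)
T_{221}*u_2*v_2*w_1 = 0*3*-3*-2 = 0  (running total: 109)
T_{222}*u_2*v_2*w_2 = 4*3*-3*3 = -108  (running total: 1)
S = 1

1


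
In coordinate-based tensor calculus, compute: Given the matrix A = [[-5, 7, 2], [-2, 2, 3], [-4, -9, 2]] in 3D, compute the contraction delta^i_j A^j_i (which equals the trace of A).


The contraction (trace) of a rank-2 tensor is the sum of its diagonal elements.
Diagonal entries: A[1,1] = -5, A[2,2] = 2, A[3,3] = 2
Tr(A) = -5 + 2 + 2 = -1

-1


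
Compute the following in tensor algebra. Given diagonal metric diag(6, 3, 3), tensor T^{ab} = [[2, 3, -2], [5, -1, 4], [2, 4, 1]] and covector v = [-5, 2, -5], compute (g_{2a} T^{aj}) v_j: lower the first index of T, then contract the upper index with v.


Step 1: lower the first index. For a diagonal metric, g_{ia} T^{aj} = g_{ii} T^{ij} (no sum on i).
g_{22} = 3
S_2{}^1 = 3 * T^{21} = 3 * 5 = 15
S_2{}^2 = 3 * T^{22} = 3 * -1 = -3
S_2{}^3 = 3 * T^{23} = 3 * 4 = 12
Step 2: contract S_2{}^j with v_j.
S_2{}^1 * v_1 = 15 * -5 = -75
S_2{}^2 * v_2 = -3 * 2 = -6
S_2{}^3 * v_3 = 12 * -5 = -60
Result = -75 + -6 + -60 = -141

-141


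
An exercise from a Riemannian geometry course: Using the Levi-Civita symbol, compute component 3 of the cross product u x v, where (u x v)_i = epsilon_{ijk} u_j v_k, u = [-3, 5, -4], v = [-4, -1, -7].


(u x v)_3 = sum_{j,k} epsilon_{3jk} u_j v_k. Only permutations of (1,2,3) contribute; the two non-zero terms are:
eps_{312} u_1 v_2 = 1 * -3 * -1 = 3
eps_{321} u_2 v_1 = -1 * 5 * -4 = 20
(u x v)_3 = 23

23


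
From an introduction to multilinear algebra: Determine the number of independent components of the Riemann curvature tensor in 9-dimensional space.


The Riemann tensor in d dimensions has d^2(d^2 - 1)/12 independent components.
d = 9, so d^2 = 81
d^2 - 1 = 80
d^2(d^2 - 1) = 81 * 80 = 6480
Divide by 12: 6480 / 12 = 540

540


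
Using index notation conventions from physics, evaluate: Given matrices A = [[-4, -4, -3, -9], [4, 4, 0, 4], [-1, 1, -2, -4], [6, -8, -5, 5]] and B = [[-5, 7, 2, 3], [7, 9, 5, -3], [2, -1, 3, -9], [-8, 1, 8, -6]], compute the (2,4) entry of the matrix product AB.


(AB)_{ij} = sum_k A_{ik} B_{kj}.
For i=2, j=4:
A_{21} * B_{14} = 4 * 3 = 12
A_{22} * B_{24} = 4 * -3 = -12
A_{23} * B_{34} = 0 * -9 = 0
A_{24} * B_{44} = 4 * -6 = -24
Sum = 12 + -12 + 0 + -24 = -24

-24


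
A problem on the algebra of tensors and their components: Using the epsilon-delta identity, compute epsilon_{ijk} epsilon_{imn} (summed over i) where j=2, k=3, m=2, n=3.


Using the identity: epsilon_{ijk} epsilon_{imn} = delta_{jm} delta_{kn} - delta_{jn} delta_{km}.
delta_{22} = 1
delta_{33} = 1
delta_{23} = 0
delta_{32} = 0
Result = 1 * 1 - 0 * 0 = 1 - 0 = 1

1


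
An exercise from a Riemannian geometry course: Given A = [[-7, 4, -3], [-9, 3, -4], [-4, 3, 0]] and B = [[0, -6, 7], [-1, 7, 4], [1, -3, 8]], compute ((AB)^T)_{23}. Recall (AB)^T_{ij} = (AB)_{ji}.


(AB)^T_{ij} = (AB)_{ji} = sum_k A_{jk} B_{ki}.
For i=2, j=3 we need (AB)_{32}:
A_{31} * B_{12} = -4 * -6 = 24
A_{32} * B_{22} = 3 * 7 = 21
A_{33} * B_{32} = 0 * -3 = 0
Sum = 24 + 21 + 0 = 45

45


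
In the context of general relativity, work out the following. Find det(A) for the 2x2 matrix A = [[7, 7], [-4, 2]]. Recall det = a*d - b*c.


For a 2x2 matrix [[a, b], [c, d]], det = a*d - b*c.
a = 7, b = 7, c = -4, d = 2
a*d = 7 * 2 = 14
b*c = 7 * -4 = -28
det = 14 - -28 = 42

42


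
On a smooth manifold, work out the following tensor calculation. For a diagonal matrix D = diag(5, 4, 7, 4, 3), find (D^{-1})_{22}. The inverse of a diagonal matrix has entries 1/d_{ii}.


For a diagonal matrix, the inverse has entries (D^{-1})_{ii} = 1/d_{ii}.
The diagonal entries are: d_{11} = 5, d_{22} = 4, d_{33} = 7, d_{44} = 4, d_{55} = 3
We need (D^{-1})_{22} = 1/d_{22} = 1/4 = 1/4

1/4


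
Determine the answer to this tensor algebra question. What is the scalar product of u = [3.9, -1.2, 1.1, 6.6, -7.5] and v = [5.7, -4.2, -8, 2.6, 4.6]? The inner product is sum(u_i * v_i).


The inner product u . v = sum of u_i * v_i.
Term-by-term: 3.9 * 5.7, -1.2 * -4.2, 1.1 * -8, 6.6 * 2.6, -7.5 * 4.6
Products: 22.23, 5.04, -8.8, 17.16, -34.5
Sum = 22.23 + 5.04 + -8.8 + 17.16 + -34.5 = 1.13

1.13


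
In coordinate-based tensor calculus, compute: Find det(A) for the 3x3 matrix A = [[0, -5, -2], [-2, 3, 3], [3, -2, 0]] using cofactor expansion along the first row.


Expanding along the first row, det(A) = a11*M_11 - a12*M_12 + a13*M_13, where M_1j is the (1,j) minor.
Minor M_11 = 3*0 - 3*-2 = 6
Minor M_12 = -2*0 - 3*3 = -9
Minor M_13 = -2*-2 - 3*3 = -5
det = 0*(6) - -5*(-9) + -2*(-5)
    = 0 - 45 + 10
    = -35

-35


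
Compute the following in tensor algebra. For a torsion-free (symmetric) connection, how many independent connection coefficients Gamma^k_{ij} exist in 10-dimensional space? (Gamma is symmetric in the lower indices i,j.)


Christoffel symbols Gamma^k_{ij} are symmetric in i,j, so there are d * d(d+1)/2 independent symbols.
d = 10
d(d+1)/2 = 10 * 11 / 2 = 55
Total = 10 * 55 = 550

550


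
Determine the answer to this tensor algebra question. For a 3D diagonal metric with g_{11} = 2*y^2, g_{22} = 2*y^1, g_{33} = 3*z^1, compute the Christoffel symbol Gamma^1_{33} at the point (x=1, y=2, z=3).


For a diagonal metric, Gamma^k_{ij} = (1/2) g^{kk} (dg_{ik}/dx_j + dg_{jk}/dx_i - dg_{ij}/dx_k).
The metric is diagonal, so g_{ab} = 0 for a != b.
At the given point: g_{11} = 8, g_{22} = 4, g_{33} = 9
g^{11} = 1/8
dg_{31}/dx_3 = 0 (off-diagonal)
dg_{31}/dx_3 = 0 (off-diagonal)
dg_{33}/dx_1 = dg_{33}/dx_1 = 0
Numerator = 0 + 0 - 0 = 0
Gamma^1_{33} = 0 / (2 * 8) = 0

0


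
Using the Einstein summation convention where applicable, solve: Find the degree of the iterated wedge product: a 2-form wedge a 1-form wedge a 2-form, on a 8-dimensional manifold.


The degree of a wedge product is the sum of the degrees of the individual forms.
Degrees: 2, 1, 2
Total degree = 2 + 1 + 2 = 5

5


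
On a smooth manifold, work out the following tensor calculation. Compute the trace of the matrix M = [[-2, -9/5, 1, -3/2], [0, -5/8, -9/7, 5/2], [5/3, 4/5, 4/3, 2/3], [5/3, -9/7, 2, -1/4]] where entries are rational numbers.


The trace is the sum of diagonal entries.
Diagonal: M[1,1] = -2, M[2,2] = -5/8, M[3,3] = 4/3, M[4,4] = -1/4
Tr(M) = -2 + -5/8 + 4/3 + -1/4
Computing step by step:
After adding M[1,1]: -2
After adding M[2,2]: -21/8
After adding M[3,3]: -31/24
After adding M[4,4]: -37/24
Tr(M) = -37/24

-37/24


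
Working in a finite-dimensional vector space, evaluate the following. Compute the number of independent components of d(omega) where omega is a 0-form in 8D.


The exterior derivative of a p-form is a (p+1)-form.
Its number of independent components is C(n, p+1).
n = 8, p+1 = 1
C(8, 1) = 8

8


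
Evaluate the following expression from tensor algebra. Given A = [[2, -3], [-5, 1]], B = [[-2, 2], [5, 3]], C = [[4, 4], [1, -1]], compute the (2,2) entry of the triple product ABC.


(ABC)_{22} = sum_m (AB)_{2m} C_{m2}. First compute row 2 of AB.
(AB)_{21} = -5*-2 + 1*5 = 15
(AB)_{22} = -5*2 + 1*3 = -7
Now contract with column 2 of C:
(AB)_{21} * C_{12} = 15 * 4 = 60
(AB)_{22} * C_{22} = -7 * -1 = 7
(ABC)_{22} = 60 + 7 = 67

67


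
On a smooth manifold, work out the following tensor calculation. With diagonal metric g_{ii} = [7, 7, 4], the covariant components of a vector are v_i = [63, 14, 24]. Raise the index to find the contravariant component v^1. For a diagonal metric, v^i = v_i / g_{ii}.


To raise an index with a diagonal metric: v^i = v_i / g_{ii}.
For index 1: v_1 = 63, g_{11} = 7
v^1 = 63 / 7 = 9

9


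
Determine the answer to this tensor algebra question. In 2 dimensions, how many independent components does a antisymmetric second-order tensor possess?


A antisymmetric rank-2 tensor in d dimensions has d(d-1)/2 independent components.
d = 2
d(d-1)/2 = 2 * 1 / 2 = 2 / 2 = 1

1


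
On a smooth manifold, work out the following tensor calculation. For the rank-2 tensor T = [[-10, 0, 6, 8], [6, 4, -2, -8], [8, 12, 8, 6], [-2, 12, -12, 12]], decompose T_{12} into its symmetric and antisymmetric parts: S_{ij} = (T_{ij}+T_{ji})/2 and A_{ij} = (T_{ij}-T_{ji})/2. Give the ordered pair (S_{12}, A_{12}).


T_{12} = 0
T_{21} = 6
S_{12} = (0 + 6)/2 = 6/2 = 3
A_{12} = (0 - 6)/2 = -6/2 = -3
Check: S + A = 3 + -3 = 0 = T_{12}.

(3, -3)


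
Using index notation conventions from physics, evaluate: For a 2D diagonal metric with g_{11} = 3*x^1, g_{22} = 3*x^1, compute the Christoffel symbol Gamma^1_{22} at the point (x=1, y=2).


For a diagonal metric, Gamma^k_{ij} = (1/2) g^{kk} (dg_{ik}/dx_j + dg_{jk}/dx_i - dg_{ij}/dx_k).
The metric is diagonal, so g_{ab} = 0 for a != b.
At the given point: g_{11} = 3, g_{22} = 3
g^{11} = 1/3
dg_{21}/dx_2 = 0 (off-diagonal)
dg_{21}/dx_2 = 0 (off-diagonal)
dg_{22}/dx_1 = dg_{22}/dx_1 = 3
Numerator = 0 + 0 - 3 = -3
Gamma^1_{22} = -3 / (2 * 3) = -1/2

-1/2


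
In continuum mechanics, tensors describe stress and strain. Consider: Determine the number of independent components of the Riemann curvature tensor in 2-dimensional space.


The Riemann tensor in d dimensions has d^2(d^2 - 1)/12 independent components.
d = 2, so d^2 = 4
d^2 - 1 = 3
d^2(d^2 - 1) = 4 * 3 = 12
Divide by 12: 12 / 12 = 1

1


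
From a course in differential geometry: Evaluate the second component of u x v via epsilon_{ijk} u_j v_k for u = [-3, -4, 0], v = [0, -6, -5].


(u x v)_2 = sum_{j,k} epsilon_{2jk} u_j v_k. Only permutations of (1,2,3) contribute; the two non-zero terms are:
eps_{213} u_1 v_3 = -1 * -3 * -5 = -15
eps_{231} u_3 v_1 = 1 * 0 * 0 = 0
(u x v)_2 = -15

-15


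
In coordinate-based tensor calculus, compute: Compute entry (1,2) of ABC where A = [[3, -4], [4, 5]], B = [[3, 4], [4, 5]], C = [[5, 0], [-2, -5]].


(ABC)_{12} = sum_m (AB)_{1m} C_{m2}. First compute row 1 of AB.
(AB)_{11} = 3*3 + -4*4 = -7
(AB)_{12} = 3*4 + -4*5 = -8
Now contract with column 2 of C:
(AB)_{11} * C_{12} = -7 * 0 = 0
(AB)_{12} * C_{22} = -8 * -5 = 40
(ABC)_{12} = 0 + 40 = 40

40


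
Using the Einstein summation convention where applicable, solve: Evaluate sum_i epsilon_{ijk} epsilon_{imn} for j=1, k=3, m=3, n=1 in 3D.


Using the identity: epsilon_{ijk} epsilon_{imn} = delta_{jm} delta_{kn} - delta_{jn} delta_{km}.
delta_{13} = 0
delta_{31} = 0
delta_{11} = 1
delta_{33} = 1
Result = 0 * 0 - 1 * 1 = 0 - 1 = -1

-1


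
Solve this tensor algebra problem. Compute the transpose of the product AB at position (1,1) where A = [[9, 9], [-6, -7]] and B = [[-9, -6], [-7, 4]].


(AB)^T_{ij} = (AB)_{ji} = sum_k A_{jk} B_{ki}.
For i=1, j=1 we need (AB)_{11}:
A_{11} * B_{11} = 9 * -9 = -81
A_{12} * B_{21} = 9 * -7 = -63
Sum = -81 + -63 = -144

-144


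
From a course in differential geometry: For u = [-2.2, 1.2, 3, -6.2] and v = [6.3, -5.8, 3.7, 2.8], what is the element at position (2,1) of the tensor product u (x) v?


The outer product entry T_{ij} = u_i * v_j.
We need i=2, j=1.
u_2 = 1.2, v_1 = 6.3
T_{2,1} = 1.2 * 6.3 = 7.56

7.56


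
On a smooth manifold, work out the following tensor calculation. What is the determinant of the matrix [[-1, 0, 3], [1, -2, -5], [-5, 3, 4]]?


Expanding along the first row, det(A) = a11*M_11 - a12*M_12 + a13*M_13, where M_1j is the (1,j) minor.
Minor M_11 = -2*4 - -5*3 = 7
Minor M_12 = 1*4 - -5*-5 = -21
Minor M_13 = 1*3 - -2*-5 = -7
det = -1*(7) - 0*(-21) + 3*(-7)
    = -7 - 0 + -21
    = -28

-28


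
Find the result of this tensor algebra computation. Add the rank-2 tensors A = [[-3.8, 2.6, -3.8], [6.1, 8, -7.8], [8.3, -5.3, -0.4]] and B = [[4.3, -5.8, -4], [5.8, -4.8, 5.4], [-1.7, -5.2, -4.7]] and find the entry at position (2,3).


Tensor addition is component-wise: (A + B)_{ij} = A_{ij} + B_{ij}.
A_{23} = -7.8
B_{23} = 5.4
(A + B)_{23} = -7.8 + 5.4 = -2.4

-2.4


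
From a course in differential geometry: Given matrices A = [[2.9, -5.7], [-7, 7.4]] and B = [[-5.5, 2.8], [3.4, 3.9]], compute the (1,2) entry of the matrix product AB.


(AB)_{ij} = sum_k A_{ik} B_{kj}.
For i=1, j=2:
A_{11} * B_{12} = 2.9 * 2.8 = 8.12
A_{12} * B_{22} = -5.7 * 3.9 = -22.23
Sum = 8.12 + -22.23 = -14.11

-14.11


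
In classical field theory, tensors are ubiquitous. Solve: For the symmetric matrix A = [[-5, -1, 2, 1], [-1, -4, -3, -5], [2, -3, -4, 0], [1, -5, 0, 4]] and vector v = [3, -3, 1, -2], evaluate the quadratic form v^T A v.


First compute Av:
(Av)_1 = -5*3 + -1*-3 + 2*1 + 1*-2 = -12
(Av)_2 = -1*3 + -4*-3 + -3*1 + -5*-2 = 16
(Av)_3 = 2*3 + -3*-3 + -4*1 + 0*-2 = 11
(Av)_4 = 1*3 + -5*-3 + 0*1 + 4*-2 = 10
Av = [-12, 16, 11, 10]
Then v^T (Av) = 3*-12 + -3*16 + 1*11 + -2*10
= -36 + -48 + 11 + -20 = -93

-93


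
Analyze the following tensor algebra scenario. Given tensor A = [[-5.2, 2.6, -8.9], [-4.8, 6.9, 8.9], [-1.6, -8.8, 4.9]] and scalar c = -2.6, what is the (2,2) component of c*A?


Scalar multiplication: (cA)_{ij} = c * A_{ij}.
c = -2.6
A_{22} = 6.9
(cA)_{22} = -2.6 * 6.9 = -17.94

-17.94


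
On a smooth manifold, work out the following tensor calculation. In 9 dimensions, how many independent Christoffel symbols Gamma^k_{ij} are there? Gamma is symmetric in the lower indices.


Christoffel symbols Gamma^k_{ij} are symmetric in i,j, so there are d * d(d+1)/2 independent symbols.
d = 9
d(d+1)/2 = 9 * 10 / 2 = 45
Total = 9 * 45 = 405

405


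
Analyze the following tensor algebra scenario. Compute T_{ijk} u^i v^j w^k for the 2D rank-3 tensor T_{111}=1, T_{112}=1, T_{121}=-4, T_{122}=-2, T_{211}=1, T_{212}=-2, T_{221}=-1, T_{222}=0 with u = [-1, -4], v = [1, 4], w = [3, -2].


S = sum over i,j,k of T_{ijk} u_i v_j w_k. Expanding all 8 terms:
T_{111}*u_1*v_1*w_1 = 1*-1*1*3 = -3  (running total: -3)
T_{112}*u_1*v_1*w_2 = 1*-1*1*-2 = 2  (running total: -1)
T_{121}*u_1*v_2*w_1 = -4*-1*4*3 = 48  (running total: 47)
T_{122}*u_1*v_2*w_2 = -2*-1*4*-2 = -16  (running total: 31)
T_{211}*u_2*v_1*w_1 = 1*-4*1*3 = -12  (running total: 19)
T_{212}*u_2*v_1*w_2 = -2*-4*1*-2 = -16  (running total: 3)
T_{221}*u_2*v_2*w_1 = -1*-4*4*3 = 48  (running total: 51)
T_{222}*u_2*v_2*w_2 = 0*-4*4*-2 = 0  (running total: 51)
S = 51

51


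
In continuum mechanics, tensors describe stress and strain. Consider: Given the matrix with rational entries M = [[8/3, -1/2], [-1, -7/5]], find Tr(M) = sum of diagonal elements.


The trace is the sum of diagonal entries.
Diagonal: M[1,1] = 8/3, M[2,2] = -7/5
Tr(M) = 8/3 + -7/5
Computing step by step:
After adding M[1,1]: 8/3
After adding M[2,2]: 19/15
Tr(M) = 19/15

19/15


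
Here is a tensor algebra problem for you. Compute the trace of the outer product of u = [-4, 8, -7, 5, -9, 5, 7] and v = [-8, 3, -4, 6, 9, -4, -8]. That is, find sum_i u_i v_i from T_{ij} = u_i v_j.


The outer product gives T_{ij} = u_i v_j.
The trace (contraction) is Tr(T) = sum_i T_{ii} = sum_i u_i v_i.
Diagonal entries:
T_{11} = u_1 * v_1 = -4 * -8 = 32
T_{22} = u_2 * v_2 = 8 * 3 = 24
T_{33} = u_3 * v_3 = -7 * -4 = 28
T_{44} = u_4 * v_4 = 5 * 6 = 30
T_{55} = u_5 * v_5 = -9 * 9 = -81
T_{66} = u_6 * v_6 = 5 * -4 = -20
T_{77} = u_7 * v_7 = 7 * -8 = -56
Tr(T) = 32 + 24 + 28 + 30 + -81 + -20 + -56 = -43

-43


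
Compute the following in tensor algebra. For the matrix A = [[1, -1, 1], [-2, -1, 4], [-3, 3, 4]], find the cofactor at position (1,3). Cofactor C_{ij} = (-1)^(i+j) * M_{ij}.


To find cofactor C_{13}, delete row 1 and column 3.
The resulting 2x2 submatrix is: [[-2, -1], [-3, 3]]
Minor M_{13} = -2*3 - -1*-3
  = -6 - 3 = -9
Sign = (-1)^(1+3) = (-1)^4 = 1
Cofactor C_{13} = 1 * -9 = -9

-9


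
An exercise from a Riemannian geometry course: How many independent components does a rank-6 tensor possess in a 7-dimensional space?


The number of components of a rank-r tensor in d dimensions is d^r.
Here d = 7 and r = 6.
7^6 = 117649

117649


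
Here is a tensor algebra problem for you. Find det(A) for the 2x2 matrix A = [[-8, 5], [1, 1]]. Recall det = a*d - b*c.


For a 2x2 matrix [[a, b], [c, d]], det = a*d - b*c.
a = -8, b = 5, c = 1, d = 1
a*d = -8 * 1 = -8
b*c = 5 * 1 = 5
det = -8 - 5 = -13

-13


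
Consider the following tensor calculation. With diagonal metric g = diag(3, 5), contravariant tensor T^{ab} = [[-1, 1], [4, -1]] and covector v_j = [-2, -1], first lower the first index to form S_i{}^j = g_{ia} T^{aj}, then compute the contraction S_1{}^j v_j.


Step 1: lower the first index. For a diagonal metric, g_{ia} T^{aj} = g_{ii} T^{ij} (no sum on i).
g_{11} = 3
S_1{}^1 = 3 * T^{11} = 3 * -1 = -3
S_1{}^2 = 3 * T^{12} = 3 * 1 = 3
Step 2: contract S_1{}^j with v_j.
S_1{}^1 * v_1 = -3 * -2 = 6
S_1{}^2 * v_2 = 3 * -1 = -3
Result = 6 + -3 = 3

3


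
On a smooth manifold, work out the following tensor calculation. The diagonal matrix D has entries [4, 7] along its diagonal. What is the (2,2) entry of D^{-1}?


For a diagonal matrix, the inverse has entries (D^{-1})_{ii} = 1/d_{ii}.
The diagonal entries are: d_{11} = 4, d_{22} = 7
We need (D^{-1})_{22} = 1/d_{22} = 1/7 = 1/7

1/7


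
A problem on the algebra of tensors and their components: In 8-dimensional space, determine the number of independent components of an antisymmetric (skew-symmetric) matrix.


An antisymmetric rank-2 tensor satisfies A_{ij} = -A_{ji}, so diagonal entries are zero.
The independent components are the upper-triangular entries: C(n, 2) = n(n-1)/2.
n = 8
C(8, 2) = 8 * 7 / 2 = 56 / 2 = 28

28


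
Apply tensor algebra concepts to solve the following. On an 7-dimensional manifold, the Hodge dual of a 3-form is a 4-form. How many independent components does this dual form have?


The Hodge dual of a p-form on an n-dimensional manifold is an (n-p)-form.
n = 7, p = 3, so dual degree = 7 - 3 = 4
The number of components is C(n, n-p) = C(7, 4) = 35

35


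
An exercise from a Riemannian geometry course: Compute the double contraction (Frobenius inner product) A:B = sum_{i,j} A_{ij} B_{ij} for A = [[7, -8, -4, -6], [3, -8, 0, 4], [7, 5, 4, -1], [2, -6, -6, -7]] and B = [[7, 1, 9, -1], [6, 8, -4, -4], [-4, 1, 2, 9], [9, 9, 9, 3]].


A:B = sum over all i,j of A_{ij} * B_{ij}.
Row 1: 7*7=49, -8*1=-8, -4*9=-36, -6*-1=6 => row sum = 11
Row 2: 3*6=18, -8*8=-64, 0*-4=0, 4*-4=-16 => row sum = -62
Row 3: 7*-4=-28, 5*1=5, 4*2=8, -1*9=-9 => row sum = -24
Row 4: 2*9=18, -6*9=-54, -6*9=-54, -7*3=-21 => row sum = -111
Total = 11 + -62 + -24 + -111 = -186

-186


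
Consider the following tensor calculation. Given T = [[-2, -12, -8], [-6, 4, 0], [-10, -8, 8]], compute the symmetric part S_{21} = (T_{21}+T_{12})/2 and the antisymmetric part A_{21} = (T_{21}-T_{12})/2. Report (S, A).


T_{21} = -6
T_{12} = -12
S_{21} = (-6 + -12)/2 = -18/2 = -9
A_{21} = (-6 - -12)/2 = 6/2 = 3
Check: S + A = -9 + 3 = -6 = T_{21}.

(-9, 3)


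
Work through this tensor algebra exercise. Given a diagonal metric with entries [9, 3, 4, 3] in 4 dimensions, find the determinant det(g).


For a diagonal metric, the determinant is the product of diagonal entries.
Diagonal entries: 9, 3, 4, 3
det(g) = 9 * 3 * 4 * 3 = 324

324


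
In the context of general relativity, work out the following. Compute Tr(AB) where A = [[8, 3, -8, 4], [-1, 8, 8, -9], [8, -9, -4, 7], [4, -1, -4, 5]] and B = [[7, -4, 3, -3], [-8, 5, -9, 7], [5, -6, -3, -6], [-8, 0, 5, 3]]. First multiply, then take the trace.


Tr(AB) = sum_i (AB)_{ii} where (AB)_{ii} = sum_k A_{ik} B_{ki}.
(AB)_{11} = 8*7 + 3*-8 + -8*5 + 4*-8 = -40
(AB)_{22} = -1*-4 + 8*5 + 8*-6 + -9*0 = -4
(AB)_{33} = 8*3 + -9*-9 + -4*-3 + 7*5 = 152
(AB)_{44} = 4*-3 + -1*7 + -4*-6 + 5*3 = 20
Tr(AB) = -40 + -4 + 152 + 20 = 128

128


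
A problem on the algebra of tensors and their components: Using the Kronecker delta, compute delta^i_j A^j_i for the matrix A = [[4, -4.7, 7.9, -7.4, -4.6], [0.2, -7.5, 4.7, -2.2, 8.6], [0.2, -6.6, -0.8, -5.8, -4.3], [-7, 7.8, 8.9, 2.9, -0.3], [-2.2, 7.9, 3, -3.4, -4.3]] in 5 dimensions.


The contraction (trace) of a rank-2 tensor is the sum of its diagonal elements.
Diagonal entries: A[1,1] = 4, A[2,2] = -7.5, A[3,3] = -0.8, A[4,4] = 2.9, A[5,5] = -4.3
Tr(A) = 4 + -7.5 + -0.8 + 2.9 + -4.3 = -5.7

-5.7


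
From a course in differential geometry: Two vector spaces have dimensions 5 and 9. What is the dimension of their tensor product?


The dimension of a tensor product is the product of dimensions.
dim(V) = 5, dim(W) = 9
dim(V (x) W) = 5 * 9 = 45

45


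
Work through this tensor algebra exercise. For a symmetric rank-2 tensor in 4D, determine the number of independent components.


A symmetric rank-2 tensor in d dimensions has d(d+1)/2 independent components.
d = 4
d(d+1)/2 = 4 * 5 / 2 = 20 / 2 = 10

10


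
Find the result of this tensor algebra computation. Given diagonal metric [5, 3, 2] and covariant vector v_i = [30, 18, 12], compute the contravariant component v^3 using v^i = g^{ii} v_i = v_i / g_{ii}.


To raise an index with a diagonal metric: v^i = v_i / g_{ii}.
For index 3: v_3 = 12, g_{33} = 2
v^3 = 12 / 2 = 6

6


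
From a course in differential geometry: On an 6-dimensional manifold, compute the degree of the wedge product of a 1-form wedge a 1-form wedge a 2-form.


The degree of a wedge product is the sum of the degrees of the individual forms.
Degrees: 1, 1, 2
Total degree = 1 + 1 + 2 = 4

4


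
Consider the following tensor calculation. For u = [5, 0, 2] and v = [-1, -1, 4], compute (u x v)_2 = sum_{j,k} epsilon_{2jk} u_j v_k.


(u x v)_2 = sum_{j,k} epsilon_{2jk} u_j v_k. Only permutations of (1,2,3) contribute; the two non-zero terms are:
eps_{213} u_1 v_3 = -1 * 5 * 4 = -20
eps_{231} u_3 v_1 = 1 * 2 * -1 = -2
(u x v)_2 = -22

-22


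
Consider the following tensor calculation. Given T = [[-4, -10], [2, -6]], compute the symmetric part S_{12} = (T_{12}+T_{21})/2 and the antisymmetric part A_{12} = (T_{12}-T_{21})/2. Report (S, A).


T_{12} = -10
T_{21} = 2
S_{12} = (-10 + 2)/2 = -8/2 = -4
A_{12} = (-10 - 2)/2 = -12/2 = -6
Check: S + A = -4 + -6 = -10 = T_{12}.

(-4, -6)


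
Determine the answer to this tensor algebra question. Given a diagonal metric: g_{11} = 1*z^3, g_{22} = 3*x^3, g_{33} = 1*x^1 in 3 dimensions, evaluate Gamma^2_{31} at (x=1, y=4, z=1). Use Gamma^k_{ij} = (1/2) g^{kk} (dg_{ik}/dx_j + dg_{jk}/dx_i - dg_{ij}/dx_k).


For a diagonal metric, Gamma^k_{ij} = (1/2) g^{kk} (dg_{ik}/dx_j + dg_{jk}/dx_i - dg_{ij}/dx_k).
The metric is diagonal, so g_{ab} = 0 for a != b.
At the given point: g_{11} = 1, g_{22} = 3, g_{33} = 1
g^{22} = 1/3
dg_{32}/dx_1 = 0 (off-diagonal)
dg_{12}/dx_3 = 0 (off-diagonal)
dg_{31}/dx_2 = 0 (off-diagonal)
Numerator = 0 + 0 - 0 = 0
Gamma^2_{31} = 0 / (2 * 3) = 0

0


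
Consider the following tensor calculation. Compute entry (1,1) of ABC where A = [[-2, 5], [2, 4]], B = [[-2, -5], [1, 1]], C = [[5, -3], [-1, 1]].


(ABC)_{11} = sum_m (AB)_{1m} C_{m1}. First compute row 1 of AB.
(AB)_{11} = -2*-2 + 5*1 = 9
(AB)_{12} = -2*-5 + 5*1 = 15
Now contract with column 1 of C:
(AB)_{11} * C_{11} = 9 * 5 = 45
(AB)_{12} * C_{21} = 15 * -1 = -15
(ABC)_{11} = 45 + -15 = 30

30
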